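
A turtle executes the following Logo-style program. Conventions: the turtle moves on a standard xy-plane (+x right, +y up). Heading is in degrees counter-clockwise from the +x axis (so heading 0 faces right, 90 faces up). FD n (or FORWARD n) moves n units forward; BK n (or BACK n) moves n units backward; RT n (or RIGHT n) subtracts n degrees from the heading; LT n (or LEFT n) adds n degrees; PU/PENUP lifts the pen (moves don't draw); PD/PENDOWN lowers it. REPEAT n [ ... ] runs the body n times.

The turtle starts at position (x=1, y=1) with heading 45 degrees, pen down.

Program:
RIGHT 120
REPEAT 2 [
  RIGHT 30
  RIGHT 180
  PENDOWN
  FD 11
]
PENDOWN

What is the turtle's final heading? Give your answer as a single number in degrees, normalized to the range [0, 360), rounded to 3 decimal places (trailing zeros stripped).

Executing turtle program step by step:
Start: pos=(1,1), heading=45, pen down
RT 120: heading 45 -> 285
REPEAT 2 [
  -- iteration 1/2 --
  RT 30: heading 285 -> 255
  RT 180: heading 255 -> 75
  PD: pen down
  FD 11: (1,1) -> (3.847,11.625) [heading=75, draw]
  -- iteration 2/2 --
  RT 30: heading 75 -> 45
  RT 180: heading 45 -> 225
  PD: pen down
  FD 11: (3.847,11.625) -> (-3.931,3.847) [heading=225, draw]
]
PD: pen down
Final: pos=(-3.931,3.847), heading=225, 2 segment(s) drawn

Answer: 225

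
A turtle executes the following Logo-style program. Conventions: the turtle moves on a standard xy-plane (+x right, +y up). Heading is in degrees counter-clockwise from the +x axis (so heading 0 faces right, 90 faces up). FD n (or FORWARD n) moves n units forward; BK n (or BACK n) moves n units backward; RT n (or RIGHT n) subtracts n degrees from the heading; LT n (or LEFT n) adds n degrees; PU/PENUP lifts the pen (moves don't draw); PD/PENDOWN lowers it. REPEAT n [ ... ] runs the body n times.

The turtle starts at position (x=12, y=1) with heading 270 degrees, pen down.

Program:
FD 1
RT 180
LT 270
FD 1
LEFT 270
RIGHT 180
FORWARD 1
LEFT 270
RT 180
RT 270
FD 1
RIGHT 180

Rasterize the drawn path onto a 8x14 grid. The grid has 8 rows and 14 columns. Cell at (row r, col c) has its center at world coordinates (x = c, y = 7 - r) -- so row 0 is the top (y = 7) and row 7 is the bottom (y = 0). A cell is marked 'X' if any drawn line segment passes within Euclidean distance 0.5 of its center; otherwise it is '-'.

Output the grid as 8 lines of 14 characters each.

Answer: --------------
--------------
--------------
--------------
--------------
--------------
------------XX
------------XX

Derivation:
Segment 0: (12,1) -> (12,0)
Segment 1: (12,0) -> (13,-0)
Segment 2: (13,-0) -> (13,1)
Segment 3: (13,1) -> (13,-0)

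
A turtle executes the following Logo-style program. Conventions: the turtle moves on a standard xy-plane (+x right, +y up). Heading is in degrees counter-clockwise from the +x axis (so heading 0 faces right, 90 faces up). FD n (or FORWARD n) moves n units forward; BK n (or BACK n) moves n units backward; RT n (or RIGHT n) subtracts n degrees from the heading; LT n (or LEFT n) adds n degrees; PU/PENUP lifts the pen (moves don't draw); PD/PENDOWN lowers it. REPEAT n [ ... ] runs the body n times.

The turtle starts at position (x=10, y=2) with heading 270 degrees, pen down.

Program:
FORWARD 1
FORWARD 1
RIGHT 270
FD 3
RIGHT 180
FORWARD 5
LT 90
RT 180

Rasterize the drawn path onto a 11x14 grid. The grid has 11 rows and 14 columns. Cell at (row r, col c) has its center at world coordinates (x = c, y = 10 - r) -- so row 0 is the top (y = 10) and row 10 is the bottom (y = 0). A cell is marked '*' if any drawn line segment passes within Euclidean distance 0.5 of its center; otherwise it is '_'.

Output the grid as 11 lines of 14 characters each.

Answer: ______________
______________
______________
______________
______________
______________
______________
______________
__________*___
__________*___
________******

Derivation:
Segment 0: (10,2) -> (10,1)
Segment 1: (10,1) -> (10,0)
Segment 2: (10,0) -> (13,0)
Segment 3: (13,0) -> (8,-0)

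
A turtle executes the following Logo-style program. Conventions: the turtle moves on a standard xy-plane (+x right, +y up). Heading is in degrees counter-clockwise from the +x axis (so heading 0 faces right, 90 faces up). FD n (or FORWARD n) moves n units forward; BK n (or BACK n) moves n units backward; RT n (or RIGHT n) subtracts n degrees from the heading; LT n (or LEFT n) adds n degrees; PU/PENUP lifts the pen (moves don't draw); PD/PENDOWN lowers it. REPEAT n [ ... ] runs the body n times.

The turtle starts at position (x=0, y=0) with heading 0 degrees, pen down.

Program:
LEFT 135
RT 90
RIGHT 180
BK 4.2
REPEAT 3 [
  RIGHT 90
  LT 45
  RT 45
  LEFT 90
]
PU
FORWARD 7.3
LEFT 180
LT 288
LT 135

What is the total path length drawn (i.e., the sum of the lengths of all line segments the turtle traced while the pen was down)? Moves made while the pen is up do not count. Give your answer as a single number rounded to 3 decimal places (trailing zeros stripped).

Answer: 4.2

Derivation:
Executing turtle program step by step:
Start: pos=(0,0), heading=0, pen down
LT 135: heading 0 -> 135
RT 90: heading 135 -> 45
RT 180: heading 45 -> 225
BK 4.2: (0,0) -> (2.97,2.97) [heading=225, draw]
REPEAT 3 [
  -- iteration 1/3 --
  RT 90: heading 225 -> 135
  LT 45: heading 135 -> 180
  RT 45: heading 180 -> 135
  LT 90: heading 135 -> 225
  -- iteration 2/3 --
  RT 90: heading 225 -> 135
  LT 45: heading 135 -> 180
  RT 45: heading 180 -> 135
  LT 90: heading 135 -> 225
  -- iteration 3/3 --
  RT 90: heading 225 -> 135
  LT 45: heading 135 -> 180
  RT 45: heading 180 -> 135
  LT 90: heading 135 -> 225
]
PU: pen up
FD 7.3: (2.97,2.97) -> (-2.192,-2.192) [heading=225, move]
LT 180: heading 225 -> 45
LT 288: heading 45 -> 333
LT 135: heading 333 -> 108
Final: pos=(-2.192,-2.192), heading=108, 1 segment(s) drawn

Segment lengths:
  seg 1: (0,0) -> (2.97,2.97), length = 4.2
Total = 4.2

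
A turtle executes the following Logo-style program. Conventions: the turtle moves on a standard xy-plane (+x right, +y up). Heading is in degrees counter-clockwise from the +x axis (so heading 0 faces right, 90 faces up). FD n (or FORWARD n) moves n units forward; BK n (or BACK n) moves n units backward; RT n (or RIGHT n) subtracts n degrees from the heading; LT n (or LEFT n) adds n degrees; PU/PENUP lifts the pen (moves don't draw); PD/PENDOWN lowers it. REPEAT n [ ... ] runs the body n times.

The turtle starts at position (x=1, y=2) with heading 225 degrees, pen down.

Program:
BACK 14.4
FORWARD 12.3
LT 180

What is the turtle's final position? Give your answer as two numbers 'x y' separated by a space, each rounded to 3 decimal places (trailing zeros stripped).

Executing turtle program step by step:
Start: pos=(1,2), heading=225, pen down
BK 14.4: (1,2) -> (11.182,12.182) [heading=225, draw]
FD 12.3: (11.182,12.182) -> (2.485,3.485) [heading=225, draw]
LT 180: heading 225 -> 45
Final: pos=(2.485,3.485), heading=45, 2 segment(s) drawn

Answer: 2.485 3.485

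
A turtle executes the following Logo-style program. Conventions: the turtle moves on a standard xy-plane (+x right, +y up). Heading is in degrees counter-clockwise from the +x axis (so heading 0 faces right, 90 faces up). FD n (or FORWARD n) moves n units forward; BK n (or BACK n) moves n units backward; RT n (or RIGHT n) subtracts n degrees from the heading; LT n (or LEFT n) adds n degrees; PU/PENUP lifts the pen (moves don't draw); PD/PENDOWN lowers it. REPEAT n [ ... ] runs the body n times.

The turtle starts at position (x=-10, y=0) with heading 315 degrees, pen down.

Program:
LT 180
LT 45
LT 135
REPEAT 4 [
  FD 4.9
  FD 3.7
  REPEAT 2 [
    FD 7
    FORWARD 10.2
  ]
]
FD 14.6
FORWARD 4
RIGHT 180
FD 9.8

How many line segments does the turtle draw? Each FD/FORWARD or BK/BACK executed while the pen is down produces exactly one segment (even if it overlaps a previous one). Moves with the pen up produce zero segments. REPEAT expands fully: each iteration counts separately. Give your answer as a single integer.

Answer: 27

Derivation:
Executing turtle program step by step:
Start: pos=(-10,0), heading=315, pen down
LT 180: heading 315 -> 135
LT 45: heading 135 -> 180
LT 135: heading 180 -> 315
REPEAT 4 [
  -- iteration 1/4 --
  FD 4.9: (-10,0) -> (-6.535,-3.465) [heading=315, draw]
  FD 3.7: (-6.535,-3.465) -> (-3.919,-6.081) [heading=315, draw]
  REPEAT 2 [
    -- iteration 1/2 --
    FD 7: (-3.919,-6.081) -> (1.031,-11.031) [heading=315, draw]
    FD 10.2: (1.031,-11.031) -> (8.243,-18.243) [heading=315, draw]
    -- iteration 2/2 --
    FD 7: (8.243,-18.243) -> (13.193,-23.193) [heading=315, draw]
    FD 10.2: (13.193,-23.193) -> (20.406,-30.406) [heading=315, draw]
  ]
  -- iteration 2/4 --
  FD 4.9: (20.406,-30.406) -> (23.87,-33.87) [heading=315, draw]
  FD 3.7: (23.87,-33.87) -> (26.487,-36.487) [heading=315, draw]
  REPEAT 2 [
    -- iteration 1/2 --
    FD 7: (26.487,-36.487) -> (31.436,-41.436) [heading=315, draw]
    FD 10.2: (31.436,-41.436) -> (38.649,-48.649) [heading=315, draw]
    -- iteration 2/2 --
    FD 7: (38.649,-48.649) -> (43.599,-53.599) [heading=315, draw]
    FD 10.2: (43.599,-53.599) -> (50.811,-60.811) [heading=315, draw]
  ]
  -- iteration 3/4 --
  FD 4.9: (50.811,-60.811) -> (54.276,-64.276) [heading=315, draw]
  FD 3.7: (54.276,-64.276) -> (56.892,-66.892) [heading=315, draw]
  REPEAT 2 [
    -- iteration 1/2 --
    FD 7: (56.892,-66.892) -> (61.842,-71.842) [heading=315, draw]
    FD 10.2: (61.842,-71.842) -> (69.055,-79.055) [heading=315, draw]
    -- iteration 2/2 --
    FD 7: (69.055,-79.055) -> (74.004,-84.004) [heading=315, draw]
    FD 10.2: (74.004,-84.004) -> (81.217,-91.217) [heading=315, draw]
  ]
  -- iteration 4/4 --
  FD 4.9: (81.217,-91.217) -> (84.682,-94.682) [heading=315, draw]
  FD 3.7: (84.682,-94.682) -> (87.298,-97.298) [heading=315, draw]
  REPEAT 2 [
    -- iteration 1/2 --
    FD 7: (87.298,-97.298) -> (92.248,-102.248) [heading=315, draw]
    FD 10.2: (92.248,-102.248) -> (99.46,-109.46) [heading=315, draw]
    -- iteration 2/2 --
    FD 7: (99.46,-109.46) -> (104.41,-114.41) [heading=315, draw]
    FD 10.2: (104.41,-114.41) -> (111.622,-121.622) [heading=315, draw]
  ]
]
FD 14.6: (111.622,-121.622) -> (121.946,-131.946) [heading=315, draw]
FD 4: (121.946,-131.946) -> (124.775,-134.775) [heading=315, draw]
RT 180: heading 315 -> 135
FD 9.8: (124.775,-134.775) -> (117.845,-127.845) [heading=135, draw]
Final: pos=(117.845,-127.845), heading=135, 27 segment(s) drawn
Segments drawn: 27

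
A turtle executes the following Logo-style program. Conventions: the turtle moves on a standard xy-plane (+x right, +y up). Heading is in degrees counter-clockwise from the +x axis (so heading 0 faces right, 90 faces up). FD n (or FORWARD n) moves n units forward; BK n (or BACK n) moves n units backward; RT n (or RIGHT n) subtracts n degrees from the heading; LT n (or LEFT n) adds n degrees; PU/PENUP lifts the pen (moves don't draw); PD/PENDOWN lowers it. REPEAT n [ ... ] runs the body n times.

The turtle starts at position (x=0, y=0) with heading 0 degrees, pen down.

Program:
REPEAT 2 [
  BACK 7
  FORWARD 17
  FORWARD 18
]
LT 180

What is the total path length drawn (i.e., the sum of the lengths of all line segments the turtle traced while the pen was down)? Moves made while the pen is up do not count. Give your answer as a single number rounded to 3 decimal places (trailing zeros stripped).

Executing turtle program step by step:
Start: pos=(0,0), heading=0, pen down
REPEAT 2 [
  -- iteration 1/2 --
  BK 7: (0,0) -> (-7,0) [heading=0, draw]
  FD 17: (-7,0) -> (10,0) [heading=0, draw]
  FD 18: (10,0) -> (28,0) [heading=0, draw]
  -- iteration 2/2 --
  BK 7: (28,0) -> (21,0) [heading=0, draw]
  FD 17: (21,0) -> (38,0) [heading=0, draw]
  FD 18: (38,0) -> (56,0) [heading=0, draw]
]
LT 180: heading 0 -> 180
Final: pos=(56,0), heading=180, 6 segment(s) drawn

Segment lengths:
  seg 1: (0,0) -> (-7,0), length = 7
  seg 2: (-7,0) -> (10,0), length = 17
  seg 3: (10,0) -> (28,0), length = 18
  seg 4: (28,0) -> (21,0), length = 7
  seg 5: (21,0) -> (38,0), length = 17
  seg 6: (38,0) -> (56,0), length = 18
Total = 84

Answer: 84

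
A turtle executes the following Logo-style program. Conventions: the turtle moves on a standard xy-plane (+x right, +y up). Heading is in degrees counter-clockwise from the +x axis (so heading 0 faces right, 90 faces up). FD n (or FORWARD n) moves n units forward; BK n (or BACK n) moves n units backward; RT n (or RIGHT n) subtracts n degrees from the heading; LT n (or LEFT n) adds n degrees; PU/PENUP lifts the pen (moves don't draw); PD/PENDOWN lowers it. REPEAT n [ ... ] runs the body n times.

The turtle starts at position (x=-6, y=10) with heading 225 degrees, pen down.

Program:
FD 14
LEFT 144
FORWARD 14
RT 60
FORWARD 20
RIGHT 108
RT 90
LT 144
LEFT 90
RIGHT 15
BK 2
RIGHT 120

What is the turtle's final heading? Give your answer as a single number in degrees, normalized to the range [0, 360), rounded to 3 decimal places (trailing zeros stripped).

Executing turtle program step by step:
Start: pos=(-6,10), heading=225, pen down
FD 14: (-6,10) -> (-15.899,0.101) [heading=225, draw]
LT 144: heading 225 -> 9
FD 14: (-15.899,0.101) -> (-2.072,2.291) [heading=9, draw]
RT 60: heading 9 -> 309
FD 20: (-2.072,2.291) -> (10.515,-13.252) [heading=309, draw]
RT 108: heading 309 -> 201
RT 90: heading 201 -> 111
LT 144: heading 111 -> 255
LT 90: heading 255 -> 345
RT 15: heading 345 -> 330
BK 2: (10.515,-13.252) -> (8.782,-12.252) [heading=330, draw]
RT 120: heading 330 -> 210
Final: pos=(8.782,-12.252), heading=210, 4 segment(s) drawn

Answer: 210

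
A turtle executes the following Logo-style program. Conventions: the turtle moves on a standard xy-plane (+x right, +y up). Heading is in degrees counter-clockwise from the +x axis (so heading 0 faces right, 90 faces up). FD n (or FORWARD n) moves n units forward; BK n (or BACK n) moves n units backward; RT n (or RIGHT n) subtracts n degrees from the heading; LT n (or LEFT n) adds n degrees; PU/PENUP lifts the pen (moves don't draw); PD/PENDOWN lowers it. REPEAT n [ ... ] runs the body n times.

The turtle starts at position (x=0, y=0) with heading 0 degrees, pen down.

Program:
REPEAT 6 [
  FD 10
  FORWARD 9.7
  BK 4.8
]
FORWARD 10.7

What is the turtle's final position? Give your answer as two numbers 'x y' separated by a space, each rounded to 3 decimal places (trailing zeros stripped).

Answer: 100.1 0

Derivation:
Executing turtle program step by step:
Start: pos=(0,0), heading=0, pen down
REPEAT 6 [
  -- iteration 1/6 --
  FD 10: (0,0) -> (10,0) [heading=0, draw]
  FD 9.7: (10,0) -> (19.7,0) [heading=0, draw]
  BK 4.8: (19.7,0) -> (14.9,0) [heading=0, draw]
  -- iteration 2/6 --
  FD 10: (14.9,0) -> (24.9,0) [heading=0, draw]
  FD 9.7: (24.9,0) -> (34.6,0) [heading=0, draw]
  BK 4.8: (34.6,0) -> (29.8,0) [heading=0, draw]
  -- iteration 3/6 --
  FD 10: (29.8,0) -> (39.8,0) [heading=0, draw]
  FD 9.7: (39.8,0) -> (49.5,0) [heading=0, draw]
  BK 4.8: (49.5,0) -> (44.7,0) [heading=0, draw]
  -- iteration 4/6 --
  FD 10: (44.7,0) -> (54.7,0) [heading=0, draw]
  FD 9.7: (54.7,0) -> (64.4,0) [heading=0, draw]
  BK 4.8: (64.4,0) -> (59.6,0) [heading=0, draw]
  -- iteration 5/6 --
  FD 10: (59.6,0) -> (69.6,0) [heading=0, draw]
  FD 9.7: (69.6,0) -> (79.3,0) [heading=0, draw]
  BK 4.8: (79.3,0) -> (74.5,0) [heading=0, draw]
  -- iteration 6/6 --
  FD 10: (74.5,0) -> (84.5,0) [heading=0, draw]
  FD 9.7: (84.5,0) -> (94.2,0) [heading=0, draw]
  BK 4.8: (94.2,0) -> (89.4,0) [heading=0, draw]
]
FD 10.7: (89.4,0) -> (100.1,0) [heading=0, draw]
Final: pos=(100.1,0), heading=0, 19 segment(s) drawn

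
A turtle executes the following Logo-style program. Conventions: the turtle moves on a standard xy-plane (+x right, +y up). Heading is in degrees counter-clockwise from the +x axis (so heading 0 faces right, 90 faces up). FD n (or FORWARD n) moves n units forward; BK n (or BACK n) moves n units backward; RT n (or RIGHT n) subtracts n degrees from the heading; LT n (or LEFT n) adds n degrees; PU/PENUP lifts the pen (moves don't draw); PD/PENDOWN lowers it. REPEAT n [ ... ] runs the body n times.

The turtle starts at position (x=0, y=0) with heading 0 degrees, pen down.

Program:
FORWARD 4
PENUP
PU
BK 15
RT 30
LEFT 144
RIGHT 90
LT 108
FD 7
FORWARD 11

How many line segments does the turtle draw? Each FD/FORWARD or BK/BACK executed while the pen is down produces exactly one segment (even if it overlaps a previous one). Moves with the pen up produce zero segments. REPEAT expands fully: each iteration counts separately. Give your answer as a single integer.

Executing turtle program step by step:
Start: pos=(0,0), heading=0, pen down
FD 4: (0,0) -> (4,0) [heading=0, draw]
PU: pen up
PU: pen up
BK 15: (4,0) -> (-11,0) [heading=0, move]
RT 30: heading 0 -> 330
LT 144: heading 330 -> 114
RT 90: heading 114 -> 24
LT 108: heading 24 -> 132
FD 7: (-11,0) -> (-15.684,5.202) [heading=132, move]
FD 11: (-15.684,5.202) -> (-23.044,13.377) [heading=132, move]
Final: pos=(-23.044,13.377), heading=132, 1 segment(s) drawn
Segments drawn: 1

Answer: 1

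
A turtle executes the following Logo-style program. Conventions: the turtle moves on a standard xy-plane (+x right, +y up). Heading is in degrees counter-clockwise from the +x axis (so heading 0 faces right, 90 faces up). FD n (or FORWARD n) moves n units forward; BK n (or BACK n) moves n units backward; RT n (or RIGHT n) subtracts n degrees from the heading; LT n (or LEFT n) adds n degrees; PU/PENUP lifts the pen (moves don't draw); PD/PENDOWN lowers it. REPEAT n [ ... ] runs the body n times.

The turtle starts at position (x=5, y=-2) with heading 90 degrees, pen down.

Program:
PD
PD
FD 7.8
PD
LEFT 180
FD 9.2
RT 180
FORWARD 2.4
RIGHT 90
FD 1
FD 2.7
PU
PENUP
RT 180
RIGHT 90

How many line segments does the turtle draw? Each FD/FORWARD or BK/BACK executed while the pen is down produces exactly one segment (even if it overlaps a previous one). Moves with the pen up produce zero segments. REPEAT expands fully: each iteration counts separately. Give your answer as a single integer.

Executing turtle program step by step:
Start: pos=(5,-2), heading=90, pen down
PD: pen down
PD: pen down
FD 7.8: (5,-2) -> (5,5.8) [heading=90, draw]
PD: pen down
LT 180: heading 90 -> 270
FD 9.2: (5,5.8) -> (5,-3.4) [heading=270, draw]
RT 180: heading 270 -> 90
FD 2.4: (5,-3.4) -> (5,-1) [heading=90, draw]
RT 90: heading 90 -> 0
FD 1: (5,-1) -> (6,-1) [heading=0, draw]
FD 2.7: (6,-1) -> (8.7,-1) [heading=0, draw]
PU: pen up
PU: pen up
RT 180: heading 0 -> 180
RT 90: heading 180 -> 90
Final: pos=(8.7,-1), heading=90, 5 segment(s) drawn
Segments drawn: 5

Answer: 5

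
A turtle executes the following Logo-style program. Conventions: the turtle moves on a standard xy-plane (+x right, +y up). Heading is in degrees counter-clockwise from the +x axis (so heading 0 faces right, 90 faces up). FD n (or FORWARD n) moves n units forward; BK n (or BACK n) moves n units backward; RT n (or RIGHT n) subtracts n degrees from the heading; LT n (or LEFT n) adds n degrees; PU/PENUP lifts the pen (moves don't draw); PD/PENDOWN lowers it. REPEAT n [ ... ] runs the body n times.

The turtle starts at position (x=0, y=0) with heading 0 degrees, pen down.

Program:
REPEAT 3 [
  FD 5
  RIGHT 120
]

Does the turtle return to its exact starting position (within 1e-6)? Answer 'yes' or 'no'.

Answer: yes

Derivation:
Executing turtle program step by step:
Start: pos=(0,0), heading=0, pen down
REPEAT 3 [
  -- iteration 1/3 --
  FD 5: (0,0) -> (5,0) [heading=0, draw]
  RT 120: heading 0 -> 240
  -- iteration 2/3 --
  FD 5: (5,0) -> (2.5,-4.33) [heading=240, draw]
  RT 120: heading 240 -> 120
  -- iteration 3/3 --
  FD 5: (2.5,-4.33) -> (0,0) [heading=120, draw]
  RT 120: heading 120 -> 0
]
Final: pos=(0,0), heading=0, 3 segment(s) drawn

Start position: (0, 0)
Final position: (0, 0)
Distance = 0; < 1e-6 -> CLOSED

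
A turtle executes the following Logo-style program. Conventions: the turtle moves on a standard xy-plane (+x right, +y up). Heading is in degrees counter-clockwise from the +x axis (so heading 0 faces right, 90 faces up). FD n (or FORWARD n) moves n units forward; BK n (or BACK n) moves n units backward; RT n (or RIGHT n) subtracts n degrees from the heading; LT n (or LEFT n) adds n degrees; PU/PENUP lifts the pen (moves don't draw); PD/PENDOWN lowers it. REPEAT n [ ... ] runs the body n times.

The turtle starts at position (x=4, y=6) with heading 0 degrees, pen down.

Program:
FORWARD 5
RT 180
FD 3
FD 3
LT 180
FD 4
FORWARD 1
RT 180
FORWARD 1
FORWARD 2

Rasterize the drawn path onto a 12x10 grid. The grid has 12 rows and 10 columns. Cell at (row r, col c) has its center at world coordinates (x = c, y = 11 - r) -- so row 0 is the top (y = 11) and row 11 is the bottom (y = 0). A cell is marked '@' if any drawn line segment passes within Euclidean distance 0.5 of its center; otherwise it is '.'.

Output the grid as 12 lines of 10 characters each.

Segment 0: (4,6) -> (9,6)
Segment 1: (9,6) -> (6,6)
Segment 2: (6,6) -> (3,6)
Segment 3: (3,6) -> (7,6)
Segment 4: (7,6) -> (8,6)
Segment 5: (8,6) -> (7,6)
Segment 6: (7,6) -> (5,6)

Answer: ..........
..........
..........
..........
..........
...@@@@@@@
..........
..........
..........
..........
..........
..........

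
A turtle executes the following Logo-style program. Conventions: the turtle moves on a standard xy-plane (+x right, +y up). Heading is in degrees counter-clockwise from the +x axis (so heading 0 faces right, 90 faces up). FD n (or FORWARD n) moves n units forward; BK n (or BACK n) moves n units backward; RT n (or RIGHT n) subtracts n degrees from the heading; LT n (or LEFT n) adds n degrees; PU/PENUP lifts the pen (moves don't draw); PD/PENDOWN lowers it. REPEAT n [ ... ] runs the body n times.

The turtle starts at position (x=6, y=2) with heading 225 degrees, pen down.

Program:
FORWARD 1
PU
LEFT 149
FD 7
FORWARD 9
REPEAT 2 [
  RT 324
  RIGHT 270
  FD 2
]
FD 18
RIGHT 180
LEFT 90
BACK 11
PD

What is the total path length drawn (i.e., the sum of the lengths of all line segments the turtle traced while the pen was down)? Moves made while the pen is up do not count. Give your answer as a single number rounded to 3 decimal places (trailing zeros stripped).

Answer: 1

Derivation:
Executing turtle program step by step:
Start: pos=(6,2), heading=225, pen down
FD 1: (6,2) -> (5.293,1.293) [heading=225, draw]
PU: pen up
LT 149: heading 225 -> 14
FD 7: (5.293,1.293) -> (12.085,2.986) [heading=14, move]
FD 9: (12.085,2.986) -> (20.818,5.164) [heading=14, move]
REPEAT 2 [
  -- iteration 1/2 --
  RT 324: heading 14 -> 50
  RT 270: heading 50 -> 140
  FD 2: (20.818,5.164) -> (19.286,6.449) [heading=140, move]
  -- iteration 2/2 --
  RT 324: heading 140 -> 176
  RT 270: heading 176 -> 266
  FD 2: (19.286,6.449) -> (19.146,4.454) [heading=266, move]
]
FD 18: (19.146,4.454) -> (17.89,-13.502) [heading=266, move]
RT 180: heading 266 -> 86
LT 90: heading 86 -> 176
BK 11: (17.89,-13.502) -> (28.864,-14.269) [heading=176, move]
PD: pen down
Final: pos=(28.864,-14.269), heading=176, 1 segment(s) drawn

Segment lengths:
  seg 1: (6,2) -> (5.293,1.293), length = 1
Total = 1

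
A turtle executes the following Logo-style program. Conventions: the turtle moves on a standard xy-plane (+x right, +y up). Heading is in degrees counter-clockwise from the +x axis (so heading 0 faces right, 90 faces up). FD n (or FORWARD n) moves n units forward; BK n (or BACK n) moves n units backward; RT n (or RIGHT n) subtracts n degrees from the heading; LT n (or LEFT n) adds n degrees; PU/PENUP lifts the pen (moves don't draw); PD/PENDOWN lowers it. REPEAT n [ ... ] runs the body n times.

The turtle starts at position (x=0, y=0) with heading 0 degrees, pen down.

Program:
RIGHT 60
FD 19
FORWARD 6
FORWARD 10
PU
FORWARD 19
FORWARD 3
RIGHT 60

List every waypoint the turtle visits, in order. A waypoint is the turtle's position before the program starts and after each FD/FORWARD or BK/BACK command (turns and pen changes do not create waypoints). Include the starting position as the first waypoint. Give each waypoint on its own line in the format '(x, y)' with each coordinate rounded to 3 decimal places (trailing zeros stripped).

Answer: (0, 0)
(9.5, -16.454)
(12.5, -21.651)
(17.5, -30.311)
(27, -46.765)
(28.5, -49.363)

Derivation:
Executing turtle program step by step:
Start: pos=(0,0), heading=0, pen down
RT 60: heading 0 -> 300
FD 19: (0,0) -> (9.5,-16.454) [heading=300, draw]
FD 6: (9.5,-16.454) -> (12.5,-21.651) [heading=300, draw]
FD 10: (12.5,-21.651) -> (17.5,-30.311) [heading=300, draw]
PU: pen up
FD 19: (17.5,-30.311) -> (27,-46.765) [heading=300, move]
FD 3: (27,-46.765) -> (28.5,-49.363) [heading=300, move]
RT 60: heading 300 -> 240
Final: pos=(28.5,-49.363), heading=240, 3 segment(s) drawn
Waypoints (6 total):
(0, 0)
(9.5, -16.454)
(12.5, -21.651)
(17.5, -30.311)
(27, -46.765)
(28.5, -49.363)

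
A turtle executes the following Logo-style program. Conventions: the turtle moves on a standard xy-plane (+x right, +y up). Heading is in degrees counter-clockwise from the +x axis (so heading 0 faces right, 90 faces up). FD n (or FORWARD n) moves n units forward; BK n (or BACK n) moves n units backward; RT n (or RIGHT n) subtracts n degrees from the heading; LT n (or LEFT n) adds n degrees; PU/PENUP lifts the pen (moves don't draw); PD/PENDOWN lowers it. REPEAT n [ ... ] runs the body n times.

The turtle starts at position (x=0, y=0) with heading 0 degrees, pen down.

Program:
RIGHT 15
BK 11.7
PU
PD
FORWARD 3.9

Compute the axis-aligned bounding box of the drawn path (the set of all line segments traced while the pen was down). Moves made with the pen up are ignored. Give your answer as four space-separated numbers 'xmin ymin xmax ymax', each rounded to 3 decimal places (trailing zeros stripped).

Executing turtle program step by step:
Start: pos=(0,0), heading=0, pen down
RT 15: heading 0 -> 345
BK 11.7: (0,0) -> (-11.301,3.028) [heading=345, draw]
PU: pen up
PD: pen down
FD 3.9: (-11.301,3.028) -> (-7.534,2.019) [heading=345, draw]
Final: pos=(-7.534,2.019), heading=345, 2 segment(s) drawn

Segment endpoints: x in {-11.301, -7.534, 0}, y in {0, 2.019, 3.028}
xmin=-11.301, ymin=0, xmax=0, ymax=3.028

Answer: -11.301 0 0 3.028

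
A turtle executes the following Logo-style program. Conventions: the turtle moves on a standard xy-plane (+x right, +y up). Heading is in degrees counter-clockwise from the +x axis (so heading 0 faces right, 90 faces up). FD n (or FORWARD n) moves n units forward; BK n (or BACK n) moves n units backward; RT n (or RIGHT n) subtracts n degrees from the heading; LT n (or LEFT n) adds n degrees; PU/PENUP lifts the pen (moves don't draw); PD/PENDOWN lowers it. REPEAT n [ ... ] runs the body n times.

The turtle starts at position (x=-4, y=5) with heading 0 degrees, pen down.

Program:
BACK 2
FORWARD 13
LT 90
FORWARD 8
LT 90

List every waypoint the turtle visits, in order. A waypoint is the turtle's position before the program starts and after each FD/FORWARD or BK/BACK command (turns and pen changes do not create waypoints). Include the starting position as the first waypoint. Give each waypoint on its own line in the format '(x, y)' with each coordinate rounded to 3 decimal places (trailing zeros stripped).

Answer: (-4, 5)
(-6, 5)
(7, 5)
(7, 13)

Derivation:
Executing turtle program step by step:
Start: pos=(-4,5), heading=0, pen down
BK 2: (-4,5) -> (-6,5) [heading=0, draw]
FD 13: (-6,5) -> (7,5) [heading=0, draw]
LT 90: heading 0 -> 90
FD 8: (7,5) -> (7,13) [heading=90, draw]
LT 90: heading 90 -> 180
Final: pos=(7,13), heading=180, 3 segment(s) drawn
Waypoints (4 total):
(-4, 5)
(-6, 5)
(7, 5)
(7, 13)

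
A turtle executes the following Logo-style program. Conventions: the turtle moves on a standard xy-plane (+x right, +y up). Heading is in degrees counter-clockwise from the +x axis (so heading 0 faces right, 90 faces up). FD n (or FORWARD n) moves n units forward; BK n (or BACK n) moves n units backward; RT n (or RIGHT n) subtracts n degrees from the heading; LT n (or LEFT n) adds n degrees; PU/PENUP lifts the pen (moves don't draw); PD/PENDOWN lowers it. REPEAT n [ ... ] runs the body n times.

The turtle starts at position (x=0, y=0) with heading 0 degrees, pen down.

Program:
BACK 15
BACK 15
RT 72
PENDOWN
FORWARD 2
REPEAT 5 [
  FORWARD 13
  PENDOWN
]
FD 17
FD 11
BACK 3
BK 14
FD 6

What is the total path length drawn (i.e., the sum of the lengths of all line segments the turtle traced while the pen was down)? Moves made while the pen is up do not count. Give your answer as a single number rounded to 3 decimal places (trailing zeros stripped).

Answer: 148

Derivation:
Executing turtle program step by step:
Start: pos=(0,0), heading=0, pen down
BK 15: (0,0) -> (-15,0) [heading=0, draw]
BK 15: (-15,0) -> (-30,0) [heading=0, draw]
RT 72: heading 0 -> 288
PD: pen down
FD 2: (-30,0) -> (-29.382,-1.902) [heading=288, draw]
REPEAT 5 [
  -- iteration 1/5 --
  FD 13: (-29.382,-1.902) -> (-25.365,-14.266) [heading=288, draw]
  PD: pen down
  -- iteration 2/5 --
  FD 13: (-25.365,-14.266) -> (-21.348,-26.63) [heading=288, draw]
  PD: pen down
  -- iteration 3/5 --
  FD 13: (-21.348,-26.63) -> (-17.33,-38.993) [heading=288, draw]
  PD: pen down
  -- iteration 4/5 --
  FD 13: (-17.33,-38.993) -> (-13.313,-51.357) [heading=288, draw]
  PD: pen down
  -- iteration 5/5 --
  FD 13: (-13.313,-51.357) -> (-9.296,-63.721) [heading=288, draw]
  PD: pen down
]
FD 17: (-9.296,-63.721) -> (-4.043,-79.889) [heading=288, draw]
FD 11: (-4.043,-79.889) -> (-0.643,-90.35) [heading=288, draw]
BK 3: (-0.643,-90.35) -> (-1.57,-87.497) [heading=288, draw]
BK 14: (-1.57,-87.497) -> (-5.897,-74.182) [heading=288, draw]
FD 6: (-5.897,-74.182) -> (-4.043,-79.889) [heading=288, draw]
Final: pos=(-4.043,-79.889), heading=288, 13 segment(s) drawn

Segment lengths:
  seg 1: (0,0) -> (-15,0), length = 15
  seg 2: (-15,0) -> (-30,0), length = 15
  seg 3: (-30,0) -> (-29.382,-1.902), length = 2
  seg 4: (-29.382,-1.902) -> (-25.365,-14.266), length = 13
  seg 5: (-25.365,-14.266) -> (-21.348,-26.63), length = 13
  seg 6: (-21.348,-26.63) -> (-17.33,-38.993), length = 13
  seg 7: (-17.33,-38.993) -> (-13.313,-51.357), length = 13
  seg 8: (-13.313,-51.357) -> (-9.296,-63.721), length = 13
  seg 9: (-9.296,-63.721) -> (-4.043,-79.889), length = 17
  seg 10: (-4.043,-79.889) -> (-0.643,-90.35), length = 11
  seg 11: (-0.643,-90.35) -> (-1.57,-87.497), length = 3
  seg 12: (-1.57,-87.497) -> (-5.897,-74.182), length = 14
  seg 13: (-5.897,-74.182) -> (-4.043,-79.889), length = 6
Total = 148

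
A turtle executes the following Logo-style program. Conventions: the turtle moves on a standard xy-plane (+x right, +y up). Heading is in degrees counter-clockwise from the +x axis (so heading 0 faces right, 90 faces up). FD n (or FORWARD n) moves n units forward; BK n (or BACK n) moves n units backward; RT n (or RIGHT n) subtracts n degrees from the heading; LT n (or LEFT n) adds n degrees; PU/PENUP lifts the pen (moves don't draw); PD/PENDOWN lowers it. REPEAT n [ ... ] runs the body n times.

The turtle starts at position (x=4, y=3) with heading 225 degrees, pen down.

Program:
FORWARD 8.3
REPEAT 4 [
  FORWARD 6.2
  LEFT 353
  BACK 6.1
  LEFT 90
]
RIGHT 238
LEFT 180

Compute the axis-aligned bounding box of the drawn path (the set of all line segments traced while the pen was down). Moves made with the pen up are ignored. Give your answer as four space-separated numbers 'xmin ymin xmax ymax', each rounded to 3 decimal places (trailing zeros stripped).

Executing turtle program step by step:
Start: pos=(4,3), heading=225, pen down
FD 8.3: (4,3) -> (-1.869,-2.869) [heading=225, draw]
REPEAT 4 [
  -- iteration 1/4 --
  FD 6.2: (-1.869,-2.869) -> (-6.253,-7.253) [heading=225, draw]
  LT 353: heading 225 -> 218
  BK 6.1: (-6.253,-7.253) -> (-1.446,-3.498) [heading=218, draw]
  LT 90: heading 218 -> 308
  -- iteration 2/4 --
  FD 6.2: (-1.446,-3.498) -> (2.371,-8.383) [heading=308, draw]
  LT 353: heading 308 -> 301
  BK 6.1: (2.371,-8.383) -> (-0.771,-3.154) [heading=301, draw]
  LT 90: heading 301 -> 31
  -- iteration 3/4 --
  FD 6.2: (-0.771,-3.154) -> (4.544,0.039) [heading=31, draw]
  LT 353: heading 31 -> 24
  BK 6.1: (4.544,0.039) -> (-1.029,-2.442) [heading=24, draw]
  LT 90: heading 24 -> 114
  -- iteration 4/4 --
  FD 6.2: (-1.029,-2.442) -> (-3.551,3.222) [heading=114, draw]
  LT 353: heading 114 -> 107
  BK 6.1: (-3.551,3.222) -> (-1.767,-2.612) [heading=107, draw]
  LT 90: heading 107 -> 197
]
RT 238: heading 197 -> 319
LT 180: heading 319 -> 139
Final: pos=(-1.767,-2.612), heading=139, 9 segment(s) drawn

Segment endpoints: x in {-6.253, -3.551, -1.869, -1.767, -1.446, -1.029, -0.771, 2.371, 4, 4.544}, y in {-8.383, -7.253, -3.498, -3.154, -2.869, -2.612, -2.442, 0.039, 3, 3.222}
xmin=-6.253, ymin=-8.383, xmax=4.544, ymax=3.222

Answer: -6.253 -8.383 4.544 3.222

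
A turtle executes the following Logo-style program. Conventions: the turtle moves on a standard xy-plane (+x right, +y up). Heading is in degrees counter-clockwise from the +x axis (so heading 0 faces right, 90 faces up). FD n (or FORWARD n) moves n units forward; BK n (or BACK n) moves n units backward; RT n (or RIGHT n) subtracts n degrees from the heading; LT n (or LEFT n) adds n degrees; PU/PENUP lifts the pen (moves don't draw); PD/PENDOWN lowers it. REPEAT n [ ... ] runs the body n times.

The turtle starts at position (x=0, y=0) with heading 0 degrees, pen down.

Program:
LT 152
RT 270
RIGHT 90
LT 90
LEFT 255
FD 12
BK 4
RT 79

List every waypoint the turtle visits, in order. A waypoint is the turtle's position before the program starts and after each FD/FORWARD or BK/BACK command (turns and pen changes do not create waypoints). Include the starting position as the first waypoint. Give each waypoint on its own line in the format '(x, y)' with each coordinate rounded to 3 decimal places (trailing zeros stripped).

Answer: (0, 0)
(-8.776, 8.184)
(-5.851, 5.456)

Derivation:
Executing turtle program step by step:
Start: pos=(0,0), heading=0, pen down
LT 152: heading 0 -> 152
RT 270: heading 152 -> 242
RT 90: heading 242 -> 152
LT 90: heading 152 -> 242
LT 255: heading 242 -> 137
FD 12: (0,0) -> (-8.776,8.184) [heading=137, draw]
BK 4: (-8.776,8.184) -> (-5.851,5.456) [heading=137, draw]
RT 79: heading 137 -> 58
Final: pos=(-5.851,5.456), heading=58, 2 segment(s) drawn
Waypoints (3 total):
(0, 0)
(-8.776, 8.184)
(-5.851, 5.456)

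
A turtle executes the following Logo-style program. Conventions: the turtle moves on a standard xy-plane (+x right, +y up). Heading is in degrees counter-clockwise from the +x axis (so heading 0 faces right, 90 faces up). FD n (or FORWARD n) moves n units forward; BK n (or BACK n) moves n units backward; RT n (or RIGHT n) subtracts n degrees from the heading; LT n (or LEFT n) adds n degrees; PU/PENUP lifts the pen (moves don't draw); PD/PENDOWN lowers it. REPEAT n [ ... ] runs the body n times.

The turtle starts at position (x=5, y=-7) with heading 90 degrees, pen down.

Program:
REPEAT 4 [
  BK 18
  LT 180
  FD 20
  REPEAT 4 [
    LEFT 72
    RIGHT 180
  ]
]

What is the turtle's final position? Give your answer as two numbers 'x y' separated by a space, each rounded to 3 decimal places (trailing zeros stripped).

Answer: -3.532 -33.257

Derivation:
Executing turtle program step by step:
Start: pos=(5,-7), heading=90, pen down
REPEAT 4 [
  -- iteration 1/4 --
  BK 18: (5,-7) -> (5,-25) [heading=90, draw]
  LT 180: heading 90 -> 270
  FD 20: (5,-25) -> (5,-45) [heading=270, draw]
  REPEAT 4 [
    -- iteration 1/4 --
    LT 72: heading 270 -> 342
    RT 180: heading 342 -> 162
    -- iteration 2/4 --
    LT 72: heading 162 -> 234
    RT 180: heading 234 -> 54
    -- iteration 3/4 --
    LT 72: heading 54 -> 126
    RT 180: heading 126 -> 306
    -- iteration 4/4 --
    LT 72: heading 306 -> 18
    RT 180: heading 18 -> 198
  ]
  -- iteration 2/4 --
  BK 18: (5,-45) -> (22.119,-39.438) [heading=198, draw]
  LT 180: heading 198 -> 18
  FD 20: (22.119,-39.438) -> (41.14,-33.257) [heading=18, draw]
  REPEAT 4 [
    -- iteration 1/4 --
    LT 72: heading 18 -> 90
    RT 180: heading 90 -> 270
    -- iteration 2/4 --
    LT 72: heading 270 -> 342
    RT 180: heading 342 -> 162
    -- iteration 3/4 --
    LT 72: heading 162 -> 234
    RT 180: heading 234 -> 54
    -- iteration 4/4 --
    LT 72: heading 54 -> 126
    RT 180: heading 126 -> 306
  ]
  -- iteration 3/4 --
  BK 18: (41.14,-33.257) -> (30.56,-18.695) [heading=306, draw]
  LT 180: heading 306 -> 126
  FD 20: (30.56,-18.695) -> (18.804,-2.515) [heading=126, draw]
  REPEAT 4 [
    -- iteration 1/4 --
    LT 72: heading 126 -> 198
    RT 180: heading 198 -> 18
    -- iteration 2/4 --
    LT 72: heading 18 -> 90
    RT 180: heading 90 -> 270
    -- iteration 3/4 --
    LT 72: heading 270 -> 342
    RT 180: heading 342 -> 162
    -- iteration 4/4 --
    LT 72: heading 162 -> 234
    RT 180: heading 234 -> 54
  ]
  -- iteration 4/4 --
  BK 18: (18.804,-2.515) -> (8.224,-17.077) [heading=54, draw]
  LT 180: heading 54 -> 234
  FD 20: (8.224,-17.077) -> (-3.532,-33.257) [heading=234, draw]
  REPEAT 4 [
    -- iteration 1/4 --
    LT 72: heading 234 -> 306
    RT 180: heading 306 -> 126
    -- iteration 2/4 --
    LT 72: heading 126 -> 198
    RT 180: heading 198 -> 18
    -- iteration 3/4 --
    LT 72: heading 18 -> 90
    RT 180: heading 90 -> 270
    -- iteration 4/4 --
    LT 72: heading 270 -> 342
    RT 180: heading 342 -> 162
  ]
]
Final: pos=(-3.532,-33.257), heading=162, 8 segment(s) drawn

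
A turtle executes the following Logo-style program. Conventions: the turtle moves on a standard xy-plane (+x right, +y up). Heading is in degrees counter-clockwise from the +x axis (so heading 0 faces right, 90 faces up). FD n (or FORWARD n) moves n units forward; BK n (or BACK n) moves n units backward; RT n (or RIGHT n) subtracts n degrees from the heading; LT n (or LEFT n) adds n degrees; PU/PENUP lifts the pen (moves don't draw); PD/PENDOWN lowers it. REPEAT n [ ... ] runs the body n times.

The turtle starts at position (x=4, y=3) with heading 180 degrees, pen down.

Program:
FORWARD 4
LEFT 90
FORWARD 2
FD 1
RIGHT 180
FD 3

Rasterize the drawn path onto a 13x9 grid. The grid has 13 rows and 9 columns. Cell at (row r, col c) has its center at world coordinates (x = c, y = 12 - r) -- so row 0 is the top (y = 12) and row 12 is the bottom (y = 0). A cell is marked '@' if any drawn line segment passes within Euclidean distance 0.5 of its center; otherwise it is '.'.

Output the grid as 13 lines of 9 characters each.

Segment 0: (4,3) -> (0,3)
Segment 1: (0,3) -> (-0,1)
Segment 2: (-0,1) -> (-0,0)
Segment 3: (-0,0) -> (-0,3)

Answer: .........
.........
.........
.........
.........
.........
.........
.........
.........
@@@@@....
@........
@........
@........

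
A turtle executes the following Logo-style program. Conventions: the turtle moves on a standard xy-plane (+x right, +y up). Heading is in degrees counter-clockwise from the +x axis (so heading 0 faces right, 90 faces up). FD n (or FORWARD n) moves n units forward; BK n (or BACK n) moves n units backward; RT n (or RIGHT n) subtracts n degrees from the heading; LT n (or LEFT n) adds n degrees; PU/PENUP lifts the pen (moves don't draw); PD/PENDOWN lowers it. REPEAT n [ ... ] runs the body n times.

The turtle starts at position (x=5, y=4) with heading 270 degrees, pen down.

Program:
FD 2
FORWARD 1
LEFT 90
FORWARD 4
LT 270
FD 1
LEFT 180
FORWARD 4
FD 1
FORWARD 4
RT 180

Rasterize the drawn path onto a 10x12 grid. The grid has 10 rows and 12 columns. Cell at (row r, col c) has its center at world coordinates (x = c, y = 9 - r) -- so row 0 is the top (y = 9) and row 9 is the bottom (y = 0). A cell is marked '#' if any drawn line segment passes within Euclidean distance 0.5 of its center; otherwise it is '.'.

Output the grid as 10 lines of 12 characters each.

Segment 0: (5,4) -> (5,2)
Segment 1: (5,2) -> (5,1)
Segment 2: (5,1) -> (9,1)
Segment 3: (9,1) -> (9,-0)
Segment 4: (9,-0) -> (9,4)
Segment 5: (9,4) -> (9,5)
Segment 6: (9,5) -> (9,9)

Answer: .........#..
.........#..
.........#..
.........#..
.........#..
.....#...#..
.....#...#..
.....#...#..
.....#####..
.........#..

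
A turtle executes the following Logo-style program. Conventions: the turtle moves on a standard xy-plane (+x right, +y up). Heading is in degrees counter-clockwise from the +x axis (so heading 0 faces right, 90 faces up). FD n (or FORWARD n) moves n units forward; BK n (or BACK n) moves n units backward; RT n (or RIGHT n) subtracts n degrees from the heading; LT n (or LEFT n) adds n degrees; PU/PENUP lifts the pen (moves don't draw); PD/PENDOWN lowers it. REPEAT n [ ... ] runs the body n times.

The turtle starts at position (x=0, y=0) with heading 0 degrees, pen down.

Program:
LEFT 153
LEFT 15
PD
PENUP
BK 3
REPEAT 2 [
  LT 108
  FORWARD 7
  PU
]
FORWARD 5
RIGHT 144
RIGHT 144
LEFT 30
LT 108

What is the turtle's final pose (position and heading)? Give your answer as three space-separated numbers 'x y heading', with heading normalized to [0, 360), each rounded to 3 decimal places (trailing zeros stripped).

Answer: 14.629 -2.705 234

Derivation:
Executing turtle program step by step:
Start: pos=(0,0), heading=0, pen down
LT 153: heading 0 -> 153
LT 15: heading 153 -> 168
PD: pen down
PU: pen up
BK 3: (0,0) -> (2.934,-0.624) [heading=168, move]
REPEAT 2 [
  -- iteration 1/2 --
  LT 108: heading 168 -> 276
  FD 7: (2.934,-0.624) -> (3.666,-7.585) [heading=276, move]
  PU: pen up
  -- iteration 2/2 --
  LT 108: heading 276 -> 24
  FD 7: (3.666,-7.585) -> (10.061,-4.738) [heading=24, move]
  PU: pen up
]
FD 5: (10.061,-4.738) -> (14.629,-2.705) [heading=24, move]
RT 144: heading 24 -> 240
RT 144: heading 240 -> 96
LT 30: heading 96 -> 126
LT 108: heading 126 -> 234
Final: pos=(14.629,-2.705), heading=234, 0 segment(s) drawn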